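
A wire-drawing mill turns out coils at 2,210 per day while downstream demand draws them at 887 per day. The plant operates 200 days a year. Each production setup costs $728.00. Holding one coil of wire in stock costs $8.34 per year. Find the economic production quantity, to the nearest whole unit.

Annual demand D = 887 × 200 = 177,400.
Production build-up factor (1 − d/p) = 1 − 887/2,210 = 0.5986.
Q* = √(2DS / (H(1 − d/p))) = √(2 × 177,400 × 728 / (8.34 × 0.5986)).
= √(258,294,400 / 4.9927) ≈ 7192.679.

Q* ≈ 7,193 coils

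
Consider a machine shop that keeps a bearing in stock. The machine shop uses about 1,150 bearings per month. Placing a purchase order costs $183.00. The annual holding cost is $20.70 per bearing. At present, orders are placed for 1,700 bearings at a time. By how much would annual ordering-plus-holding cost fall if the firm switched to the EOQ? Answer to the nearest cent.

Extra cost ≈ $8,855.48 per year

Annual demand D = 1,150 × 12 = 13,800.
EOQ = √(2DS/H) = √(2 × 13,800 × 183 / 20.7) ≈ 493.96.
Cost at Q* = (D/Q*)S + (Q*/2)H = √(2DSH) ≈ $10,225.05.
Cost at Q = 1,700: (13,800/1,700)×183 + (1,700/2)×20.7 = $1,485.53 + $17,595.00 = $19,080.53.
Excess = $19,080.53 − $10,225.05 = $8,855.48.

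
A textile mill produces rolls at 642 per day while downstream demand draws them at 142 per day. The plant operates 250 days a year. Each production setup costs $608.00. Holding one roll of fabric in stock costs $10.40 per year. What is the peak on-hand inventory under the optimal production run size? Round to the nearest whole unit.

I_max ≈ 1,798 rolls

Annual demand D = 142 × 250 = 35,500.
Production build-up factor (1 − d/p) = 1 − 142/642 = 0.7788.
Q* = √(2DS / (H(1 − d/p))) = √(2 × 35,500 × 608 / (10.4 × 0.7788)).
= √(43,168,000 / 8.0997) ≈ 2308.590.
Maximum inventory = Q*(1 − d/p) = 2308.590 × 0.7788 ≈ 1797.967.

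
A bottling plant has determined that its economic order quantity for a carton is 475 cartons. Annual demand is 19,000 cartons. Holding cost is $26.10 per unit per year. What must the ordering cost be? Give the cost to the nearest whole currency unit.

Invert the EOQ relation Q*² = 2DS/H.
From Q* = √(2DS/H): S = Q*²H / (2D) = 475² × 26.1 / (2 × 19,000) = 154.9688.

S ≈ $155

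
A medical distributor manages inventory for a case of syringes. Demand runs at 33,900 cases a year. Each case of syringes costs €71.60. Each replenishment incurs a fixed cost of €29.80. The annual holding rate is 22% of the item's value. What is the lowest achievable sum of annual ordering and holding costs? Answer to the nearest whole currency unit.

Holding cost H = 0.22 × €71.60 = €15.7520 per unit per year.
The optimal lot size = √(2DS/H) = √(2 × 33,900 × 29.8 / 15.752) ≈ 358.14.
At the optimum the two cost components are equal, so total cost = 2·(Q*/2)H = Q*·H.
Minimum total = √(2DSH) = √(2 × 33,900 × 29.8 × 15.752) ≈ 5641.451.

TC* ≈ €5,641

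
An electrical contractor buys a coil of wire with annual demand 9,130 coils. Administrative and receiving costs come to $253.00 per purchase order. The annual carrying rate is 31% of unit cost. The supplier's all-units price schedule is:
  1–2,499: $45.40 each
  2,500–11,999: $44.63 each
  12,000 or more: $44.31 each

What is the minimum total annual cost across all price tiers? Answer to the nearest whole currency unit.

Holding cost per unit per year at price C is H = 0.31·C.
For each price level, check whether its EOQ is feasible; otherwise the best quantity at that price is the breakpoint.
EOQ at $45.40 = 572.9 (feasible in tier 1): TC = 9,130×$45.40 + (9,130/572.9)×253 + (572.9/2)×0.31×$45.40 = $422,565.42.
EOQ at $44.63 = 577.9 < 2500, so use break Q=2500: TC = 9,130×$44.63 + (9,130/2500.0)×253 + (2500.0/2)×0.31×$44.63 = $425,689.98.
EOQ at $44.31 = 579.9 < 12000, so use break Q=12000: TC = 9,130×$44.31 + (9,130/12000.0)×253 + (12000.0/2)×0.31×$44.31 = $487,159.39.
Lowest total cost among the candidates is at Q = 572.9.

TC* ≈ $422,565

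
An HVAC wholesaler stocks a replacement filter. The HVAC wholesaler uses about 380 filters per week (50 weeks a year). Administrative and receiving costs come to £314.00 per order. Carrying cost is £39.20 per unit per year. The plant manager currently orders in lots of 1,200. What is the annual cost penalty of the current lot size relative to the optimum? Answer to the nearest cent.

Extra cost ≈ £6,864.50 per year

Annual demand D = 380 × 50 = 19,000.
EOQ = √(2DS/H) = √(2 × 19,000 × 314 / 39.2) ≈ 551.71.
Cost at Q* = (D/Q*)S + (Q*/2)H = √(2DSH) ≈ £21,627.17.
Cost at Q = 1,200: (19,000/1,200)×314 + (1,200/2)×39.2 = £4,971.67 + £23,520.00 = £28,491.67.
Excess = £28,491.67 − £21,627.17 = £6,864.50.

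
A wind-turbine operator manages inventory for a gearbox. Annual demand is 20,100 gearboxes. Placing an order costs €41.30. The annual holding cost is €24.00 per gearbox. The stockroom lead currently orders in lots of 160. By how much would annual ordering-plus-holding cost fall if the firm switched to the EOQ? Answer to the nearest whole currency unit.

EOQ = √(2DS/H) = √(2 × 20,100 × 41.3 / 24) ≈ 263.02.
Cost at Q* = (D/Q*)S + (Q*/2)H = √(2DSH) ≈ €6,312.39.
Cost at Q = 160: (20,100/160)×41.3 + (160/2)×24 = €5,188.31 + €1,920.00 = €7,108.31.
Excess = €7,108.31 − €6,312.39 = €795.92.

Extra cost ≈ €796 per year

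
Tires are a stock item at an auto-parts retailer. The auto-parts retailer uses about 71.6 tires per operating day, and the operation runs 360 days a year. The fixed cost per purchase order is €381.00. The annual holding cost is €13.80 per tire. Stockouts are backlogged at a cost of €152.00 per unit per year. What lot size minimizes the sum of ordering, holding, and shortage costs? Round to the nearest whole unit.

Q* ≈ 1,246 tires

Annual demand D = 71.6 × 360 = 25,776.
With planned backorders, Q* = √(2DS/H) · √((H+B)/B).
√(2DS/H) = √(2 × 25,776 × 381 / 13.8) = 1193.014.
√((H+B)/B) = √((13.8+152)/152) = 1.0444.
Q* ≈ 1245.995.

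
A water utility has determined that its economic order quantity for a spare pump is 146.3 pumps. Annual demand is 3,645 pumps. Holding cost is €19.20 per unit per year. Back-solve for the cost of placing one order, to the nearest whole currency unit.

S ≈ €56

The basic EOQ model gives Q* = √(2DS/H); rearrange for the unknown.
From Q* = √(2DS/H): S = Q*²H / (2D) = 146.3² × 19.2 / (2 × 3,645) = 56.3719.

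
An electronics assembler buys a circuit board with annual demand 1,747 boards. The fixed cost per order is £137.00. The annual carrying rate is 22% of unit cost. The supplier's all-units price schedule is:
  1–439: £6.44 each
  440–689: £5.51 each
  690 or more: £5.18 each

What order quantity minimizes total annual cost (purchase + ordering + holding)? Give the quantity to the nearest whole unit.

Q* ≈ 690 boards

Holding cost per unit per year at price C is H = 0.22·C.
For each price level, check whether its EOQ is feasible; otherwise the best quantity at that price is the breakpoint.
Tier 1 (£6.44): EOQ = 581.3 exceeds tier's upper bound 439, so this tier is dominated.
EOQ at £5.51 = 628.4 (feasible in tier 2): TC = 1,747×£5.51 + (1,747/628.4)×137 + (628.4/2)×0.22×£5.51 = £10,387.71.
EOQ at £5.18 = 648.1 < 690, so use break Q=690: TC = 1,747×£5.18 + (1,747/690.0)×137 + (690.0/2)×0.22×£5.18 = £9,789.49.
Lowest total cost is £9,789.49 at Q = 690.0.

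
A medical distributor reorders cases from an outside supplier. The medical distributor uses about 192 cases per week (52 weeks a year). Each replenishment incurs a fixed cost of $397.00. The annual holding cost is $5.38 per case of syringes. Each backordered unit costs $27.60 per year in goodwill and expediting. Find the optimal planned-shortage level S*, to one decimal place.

Annual demand D = 192 × 52 = 9,984.
With planned backorders, Q* = √(2DS/H) · √((H+B)/B).
√(2DS/H) = √(2 × 9,984 × 397 / 5.38) = 1213.868.
√((H+B)/B) = √((5.38+27.6)/27.6) = 1.0931.
Q* ≈ 1326.912.
S* = Q* · H/(H+B) = 1326.912 × 5.38/32.98 ≈ 216.458.

S* ≈ 216.5 cases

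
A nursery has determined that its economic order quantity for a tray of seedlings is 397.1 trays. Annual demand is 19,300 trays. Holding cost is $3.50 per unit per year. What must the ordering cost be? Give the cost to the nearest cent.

S ≈ $14.30

Invert the EOQ relation Q*² = 2DS/H.
From Q* = √(2DS/H): S = Q*²H / (2D) = 397.1² × 3.5 / (2 × 19,300) = 14.2982.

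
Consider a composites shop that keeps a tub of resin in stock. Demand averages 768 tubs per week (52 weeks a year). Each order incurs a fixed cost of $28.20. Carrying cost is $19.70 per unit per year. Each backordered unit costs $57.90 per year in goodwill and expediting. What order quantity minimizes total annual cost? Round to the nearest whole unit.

Annual demand D = 768 × 52 = 39,936.
With planned backorders, Q* = √(2DS/H) · √((H+B)/B).
√(2DS/H) = √(2 × 39,936 × 28.2 / 19.7) = 338.134.
√((H+B)/B) = √((19.7+57.9)/57.9) = 1.1577.
Q* ≈ 391.454.

Q* ≈ 391 tubs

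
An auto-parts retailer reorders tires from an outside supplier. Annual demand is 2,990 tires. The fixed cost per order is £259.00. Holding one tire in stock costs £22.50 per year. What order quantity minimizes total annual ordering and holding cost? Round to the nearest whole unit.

Q* ≈ 262 tires

EOQ = √(2DS / H) = √(2 × 2,990 × 259 / 22.5).
= √(1,548,820 / 22.5) = √68,836.4444 ≈ 262.367.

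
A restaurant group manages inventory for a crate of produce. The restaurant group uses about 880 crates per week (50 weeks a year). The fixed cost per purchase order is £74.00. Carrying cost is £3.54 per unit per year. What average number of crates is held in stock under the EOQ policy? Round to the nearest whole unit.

Average inventory ≈ 678 crates

Annual demand D = 880 × 50 = 44,000.
The optimal lot size = √(2DS/H) = √(2 × 44,000 × 74 / 3.54) ≈ 1356.30.
Average inventory = Q*/2 ≈ 1356.30 / 2 = 678.150.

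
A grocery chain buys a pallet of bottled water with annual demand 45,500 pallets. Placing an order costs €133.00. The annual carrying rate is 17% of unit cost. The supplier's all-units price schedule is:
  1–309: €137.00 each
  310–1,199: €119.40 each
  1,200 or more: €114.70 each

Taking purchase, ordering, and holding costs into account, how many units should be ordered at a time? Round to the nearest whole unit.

Q* ≈ 1,200 pallets

Holding cost per unit per year at price C is H = 0.17·C.
For each price level, check whether its EOQ is feasible; otherwise the best quantity at that price is the breakpoint.
Tier 1 (€137.00): EOQ = 720.9 exceeds tier's upper bound 309, so this tier is dominated.
EOQ at €119.40 = 772.2 (feasible in tier 2): TC = 45,500×€119.40 + (45,500/772.2)×133 + (772.2/2)×0.17×€119.40 = €5,448,373.76.
EOQ at €114.70 = 787.8 < 1200, so use break Q=1200: TC = 45,500×€114.70 + (45,500/1200.0)×133 + (1200.0/2)×0.17×€114.70 = €5,235,592.32.
Lowest total cost is €5,235,592.32 at Q = 1200.0.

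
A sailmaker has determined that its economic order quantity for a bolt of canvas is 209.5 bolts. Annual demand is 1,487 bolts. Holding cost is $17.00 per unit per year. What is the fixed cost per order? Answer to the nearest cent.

S ≈ $250.89

Squaring Q* = √(2DS/H) gives Q*² = 2DS/H.
From Q* = √(2DS/H): S = Q*²H / (2D) = 209.5² × 17 / (2 × 1,487) = 250.8858.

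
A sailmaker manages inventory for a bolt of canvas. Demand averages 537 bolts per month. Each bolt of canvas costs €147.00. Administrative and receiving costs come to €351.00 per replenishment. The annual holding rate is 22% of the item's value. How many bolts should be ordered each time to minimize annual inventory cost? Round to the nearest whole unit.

Annual demand D = 537 × 12 = 6,444.
Holding cost H = 0.22 × €147.00 = €32.3400 per unit per year.
EOQ = √(2DS / H) = √(2 × 6,444 × 351 / 32.34).
= √(4,523,688 / 32.34) = √139,879.0353 ≈ 374.004.

Q* ≈ 374 bolts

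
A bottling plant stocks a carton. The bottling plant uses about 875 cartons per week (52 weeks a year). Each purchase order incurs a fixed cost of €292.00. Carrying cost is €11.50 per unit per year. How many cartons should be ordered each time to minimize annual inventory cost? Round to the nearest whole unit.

Annual demand D = 875 × 52 = 45,500.
EOQ = √(2DS / H) = √(2 × 45,500 × 292 / 11.5).
= √(26,572,000 / 11.5) = √2,310,608.6957 ≈ 1520.069.

Q* ≈ 1,520 cartons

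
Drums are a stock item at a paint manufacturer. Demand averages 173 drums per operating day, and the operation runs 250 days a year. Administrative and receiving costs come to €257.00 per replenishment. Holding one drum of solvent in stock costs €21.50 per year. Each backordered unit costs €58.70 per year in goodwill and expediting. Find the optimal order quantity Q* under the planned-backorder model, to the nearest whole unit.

Annual demand D = 173 × 250 = 43,250.
With planned backorders, Q* = √(2DS/H) · √((H+B)/B).
√(2DS/H) = √(2 × 43,250 × 257 / 21.5) = 1016.846.
√((H+B)/B) = √((21.5+58.7)/58.7) = 1.1689.
Q* ≈ 1188.567.

Q* ≈ 1,189 drums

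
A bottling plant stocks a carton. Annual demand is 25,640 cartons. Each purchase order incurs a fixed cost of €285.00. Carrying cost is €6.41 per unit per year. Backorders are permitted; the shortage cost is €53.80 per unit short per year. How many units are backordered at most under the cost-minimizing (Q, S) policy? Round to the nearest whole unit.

With planned backorders, Q* = √(2DS/H) · √((H+B)/B).
√(2DS/H) = √(2 × 25,640 × 285 / 6.41) = 1509.967.
√((H+B)/B) = √((6.41+53.8)/53.8) = 1.0579.
Q* ≈ 1597.389.
S* = Q* · H/(H+B) = 1597.389 × 6.41/60.21 ≈ 170.059.

S* ≈ 170 cartons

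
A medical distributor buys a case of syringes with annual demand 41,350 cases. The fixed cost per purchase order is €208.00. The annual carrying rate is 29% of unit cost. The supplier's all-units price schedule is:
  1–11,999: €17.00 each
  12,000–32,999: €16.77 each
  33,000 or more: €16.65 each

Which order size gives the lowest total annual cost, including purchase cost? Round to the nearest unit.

Q* ≈ 1,868 cases

Holding cost per unit per year at price C is H = 0.29·C.
For each price level, check whether its EOQ is feasible; otherwise the best quantity at that price is the breakpoint.
EOQ at €17.00 = 1867.9 (feasible in tier 1): TC = 41,350×€17.00 + (41,350/1867.9)×208 + (1867.9/2)×0.29×€17.00 = €712,158.90.
EOQ at €16.77 = 1880.7 < 12000, so use break Q=12000: TC = 41,350×€16.77 + (41,350/12000.0)×208 + (12000.0/2)×0.29×€16.77 = €723,336.03.
EOQ at €16.65 = 1887.5 < 33000, so use break Q=33000: TC = 41,350×€16.65 + (41,350/33000.0)×208 + (33000.0/2)×0.29×€16.65 = €768,408.38.
Lowest total cost is €712,158.90 at Q = 1867.9.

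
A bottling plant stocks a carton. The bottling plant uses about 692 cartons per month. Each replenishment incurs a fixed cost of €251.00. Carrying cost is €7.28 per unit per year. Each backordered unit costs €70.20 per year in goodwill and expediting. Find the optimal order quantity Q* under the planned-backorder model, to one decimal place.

Annual demand D = 692 × 12 = 8,304.
With planned backorders, Q* = √(2DS/H) · √((H+B)/B).
√(2DS/H) = √(2 × 8,304 × 251 / 7.28) = 756.711.
√((H+B)/B) = √((7.28+70.2)/70.2) = 1.0506.
Q* ≈ 794.980.

Q* ≈ 795.0 cartons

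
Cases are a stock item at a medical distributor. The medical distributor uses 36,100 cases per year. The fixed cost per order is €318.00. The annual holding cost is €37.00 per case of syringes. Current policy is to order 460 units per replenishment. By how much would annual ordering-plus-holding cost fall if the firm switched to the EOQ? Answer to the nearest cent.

EOQ = √(2DS/H) = √(2 × 36,100 × 318 / 37) ≈ 787.74.
Cost at Q* = (D/Q*)S + (Q*/2)H = √(2DSH) ≈ €29,146.27.
Cost at Q = 460: (36,100/460)×318 + (460/2)×37 = €24,956.09 + €8,510.00 = €33,466.09.
Excess = €33,466.09 − €29,146.27 = €4,319.81.

Extra cost ≈ €4,319.81 per year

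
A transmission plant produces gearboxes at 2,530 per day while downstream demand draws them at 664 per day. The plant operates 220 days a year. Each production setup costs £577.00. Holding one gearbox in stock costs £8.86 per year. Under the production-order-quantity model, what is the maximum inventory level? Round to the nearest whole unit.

Annual demand D = 664 × 220 = 146,080.
Production build-up factor (1 − d/p) = 1 − 664/2,530 = 0.7375.
Q* = √(2DS / (H(1 − d/p))) = √(2 × 146,080 × 577 / (8.86 × 0.7375)).
= √(168,576,320 / 6.5347) ≈ 5079.089.
Maximum inventory = Q*(1 − d/p) = 5079.089 × 0.7375 ≈ 3746.079.

I_max ≈ 3,746 gearboxes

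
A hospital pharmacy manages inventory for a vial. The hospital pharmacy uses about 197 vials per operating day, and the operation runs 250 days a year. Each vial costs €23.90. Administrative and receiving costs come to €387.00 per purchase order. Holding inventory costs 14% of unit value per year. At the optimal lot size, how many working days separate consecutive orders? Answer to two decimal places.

T ≈ 17.13 days

Annual demand D = 197 × 250 = 49,250.
Holding cost H = 0.14 × €23.90 = €3.3460 per unit per year.
EOQ = √(2DS/H) = √(2 × 49,250 × 387 / 3.346) ≈ 3375.29.
Cycle time = Q*/D × 250 = 3375.29 / 49,250 × 250 ≈ 17.133 days.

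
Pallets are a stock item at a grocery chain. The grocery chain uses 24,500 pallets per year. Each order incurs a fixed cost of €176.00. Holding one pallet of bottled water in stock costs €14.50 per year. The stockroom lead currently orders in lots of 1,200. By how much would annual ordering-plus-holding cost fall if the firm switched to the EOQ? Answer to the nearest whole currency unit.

Extra cost ≈ €1,111 per year

EOQ = √(2DS/H) = √(2 × 24,500 × 176 / 14.5) ≈ 771.21.
Cost at Q* = (D/Q*)S + (Q*/2)H = √(2DSH) ≈ €11,182.49.
Cost at Q = 1,200: (24,500/1,200)×176 + (1,200/2)×14.5 = €3,593.33 + €8,700.00 = €12,293.33.
Excess = €12,293.33 − €11,182.49 = €1,110.85.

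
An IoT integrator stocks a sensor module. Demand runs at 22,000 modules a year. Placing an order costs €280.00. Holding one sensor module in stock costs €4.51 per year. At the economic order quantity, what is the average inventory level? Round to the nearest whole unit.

The optimal lot size = √(2DS/H) = √(2 × 22,000 × 280 / 4.51) ≈ 1652.79.
Average inventory = Q*/2 ≈ 1652.79 / 2 = 826.394.

Average inventory ≈ 826 modules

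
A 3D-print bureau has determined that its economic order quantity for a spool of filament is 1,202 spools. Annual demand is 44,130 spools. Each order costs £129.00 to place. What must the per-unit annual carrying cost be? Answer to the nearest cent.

Squaring Q* = √(2DS/H) gives Q*² = 2DS/H.
From Q* = √(2DS/H): H = 2DS / Q*² = 2 × 44,130 × 129 / 1,202² = 7.8803.

H ≈ £7.88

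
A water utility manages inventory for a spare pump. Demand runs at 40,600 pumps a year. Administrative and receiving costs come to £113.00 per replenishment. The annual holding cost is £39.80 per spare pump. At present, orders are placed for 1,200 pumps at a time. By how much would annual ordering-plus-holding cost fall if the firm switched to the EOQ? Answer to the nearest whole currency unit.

Extra cost ≈ £8,593 per year

EOQ = √(2DS/H) = √(2 × 40,600 × 113 / 39.8) ≈ 480.15.
Cost at Q* = (D/Q*)S + (Q*/2)H = √(2DSH) ≈ £19,109.92.
Cost at Q = 1,200: (40,600/1,200)×113 + (1,200/2)×39.8 = £3,823.17 + £23,880.00 = £27,703.17.
Excess = £27,703.17 − £19,109.92 = £8,593.25.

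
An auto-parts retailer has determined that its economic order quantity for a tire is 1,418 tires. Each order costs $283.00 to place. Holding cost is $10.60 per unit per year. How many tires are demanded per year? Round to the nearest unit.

The basic EOQ model gives Q* = √(2DS/H); rearrange for the unknown.
From Q* = √(2DS/H): D = Q*²H / (2S) = 1,418² × 10.6 / (2 × 283) = 37656.669.

D ≈ 37,657 tires per year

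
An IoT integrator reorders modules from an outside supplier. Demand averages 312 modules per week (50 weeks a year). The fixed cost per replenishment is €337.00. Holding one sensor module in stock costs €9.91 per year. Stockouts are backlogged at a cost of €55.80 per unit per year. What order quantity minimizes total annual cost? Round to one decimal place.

Annual demand D = 312 × 50 = 15,600.
With planned backorders, Q* = √(2DS/H) · √((H+B)/B).
√(2DS/H) = √(2 × 15,600 × 337 / 9.91) = 1030.043.
√((H+B)/B) = √((9.91+55.8)/55.8) = 1.0852.
Q* ≈ 1117.774.

Q* ≈ 1,117.8 modules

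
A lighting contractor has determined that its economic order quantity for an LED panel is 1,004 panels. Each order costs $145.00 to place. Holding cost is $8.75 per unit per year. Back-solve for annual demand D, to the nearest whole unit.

D ≈ 30,414 panels per year

Squaring Q* = √(2DS/H) gives Q*² = 2DS/H.
From Q* = √(2DS/H): D = Q*²H / (2S) = 1,004² × 8.75 / (2 × 145) = 30414.276.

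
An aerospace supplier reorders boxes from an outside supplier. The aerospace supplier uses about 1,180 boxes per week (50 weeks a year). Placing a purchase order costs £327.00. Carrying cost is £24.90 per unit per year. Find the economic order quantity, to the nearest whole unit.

Annual demand D = 1,180 × 50 = 59,000.
EOQ = √(2DS / H) = √(2 × 59,000 × 327 / 24.9).
= √(38,586,000 / 24.9) = √1,549,638.5542 ≈ 1244.845.

Q* ≈ 1,245 boxes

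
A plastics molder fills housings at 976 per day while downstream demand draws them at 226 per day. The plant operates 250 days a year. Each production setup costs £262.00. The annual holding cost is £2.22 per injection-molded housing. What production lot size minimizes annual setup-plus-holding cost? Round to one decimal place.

Q* ≈ 4,165.9 housings

Annual demand D = 226 × 250 = 56,500.
Production build-up factor (1 − d/p) = 1 − 226/976 = 0.7684.
Q* = √(2DS / (H(1 − d/p))) = √(2 × 56,500 × 262 / (2.22 × 0.7684)).
= √(29,606,000 / 1.7059) ≈ 4165.889.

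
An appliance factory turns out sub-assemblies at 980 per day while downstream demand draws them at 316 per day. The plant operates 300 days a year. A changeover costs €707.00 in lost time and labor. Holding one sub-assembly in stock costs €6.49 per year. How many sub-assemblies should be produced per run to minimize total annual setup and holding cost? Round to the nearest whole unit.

Annual demand D = 316 × 300 = 94,800.
Production build-up factor (1 − d/p) = 1 − 316/980 = 0.6776.
Q* = √(2DS / (H(1 − d/p))) = √(2 × 94,800 × 707 / (6.49 × 0.6776)).
= √(134,047,200 / 4.3973) ≈ 5521.226.

Q* ≈ 5,521 sub-assemblies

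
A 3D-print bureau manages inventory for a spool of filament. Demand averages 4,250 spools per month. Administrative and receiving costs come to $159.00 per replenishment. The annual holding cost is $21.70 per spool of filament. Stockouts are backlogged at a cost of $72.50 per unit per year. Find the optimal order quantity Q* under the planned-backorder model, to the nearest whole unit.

Annual demand D = 4,250 × 12 = 51,000.
With planned backorders, Q* = √(2DS/H) · √((H+B)/B).
√(2DS/H) = √(2 × 51,000 × 159 / 21.7) = 864.508.
√((H+B)/B) = √((21.7+72.5)/72.5) = 1.1399.
Q* ≈ 985.429.

Q* ≈ 985 spools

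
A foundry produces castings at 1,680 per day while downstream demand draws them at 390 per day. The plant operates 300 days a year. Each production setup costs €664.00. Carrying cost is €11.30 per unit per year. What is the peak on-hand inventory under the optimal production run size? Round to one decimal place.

I_max ≈ 3,249.3 castings

Annual demand D = 390 × 300 = 117,000.
Production build-up factor (1 − d/p) = 1 − 390/1,680 = 0.7679.
Q* = √(2DS / (H(1 − d/p))) = √(2 × 117,000 × 664 / (11.3 × 0.7679)).
= √(155,376,000 / 8.6768) ≈ 4231.677.
Maximum inventory = Q*(1 − d/p) = 4231.677 × 0.7679 ≈ 3249.324.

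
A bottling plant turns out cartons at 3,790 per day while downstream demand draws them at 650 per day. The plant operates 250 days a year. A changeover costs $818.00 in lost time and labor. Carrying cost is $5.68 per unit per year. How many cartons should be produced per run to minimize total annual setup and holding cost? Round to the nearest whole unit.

Annual demand D = 650 × 250 = 162,500.
Production build-up factor (1 − d/p) = 1 − 650/3,790 = 0.8285.
Q* = √(2DS / (H(1 − d/p))) = √(2 × 162,500 × 818 / (5.68 × 0.8285)).
= √(265,850,000 / 4.7059) ≈ 7516.211.

Q* ≈ 7,516 cartons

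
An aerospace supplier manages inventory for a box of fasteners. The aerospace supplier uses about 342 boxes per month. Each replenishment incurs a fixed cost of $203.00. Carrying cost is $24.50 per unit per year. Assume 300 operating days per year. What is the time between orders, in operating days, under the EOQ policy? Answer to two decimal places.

T ≈ 19.06 days

Annual demand D = 342 × 12 = 4,104.
The optimal lot size = √(2DS/H) = √(2 × 4,104 × 203 / 24.5) ≈ 260.79.
Cycle time = Q*/D × 300 = 260.79 / 4,104 × 300 ≈ 19.063 days.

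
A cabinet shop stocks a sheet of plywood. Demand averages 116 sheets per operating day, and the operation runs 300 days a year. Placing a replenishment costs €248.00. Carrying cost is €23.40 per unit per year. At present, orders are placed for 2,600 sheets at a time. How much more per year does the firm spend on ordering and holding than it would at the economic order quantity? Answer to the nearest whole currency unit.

Annual demand D = 116 × 300 = 34,800.
EOQ = √(2DS/H) = √(2 × 34,800 × 248 / 23.4) ≈ 858.86.
Cost at Q* = (D/Q*)S + (Q*/2)H = √(2DSH) ≈ €20,097.33.
Cost at Q = 2,600: (34,800/2,600)×248 + (2,600/2)×23.4 = €3,319.38 + €30,420.00 = €33,739.38.
Excess = €33,739.38 − €20,097.33 = €13,642.05.

Extra cost ≈ €13,642 per year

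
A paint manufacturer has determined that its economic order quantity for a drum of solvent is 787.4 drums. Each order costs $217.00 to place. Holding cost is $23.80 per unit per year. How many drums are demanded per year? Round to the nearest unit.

Invert the EOQ relation Q*² = 2DS/H.
From Q* = √(2DS/H): D = Q*²H / (2S) = 787.4² × 23.8 / (2 × 217) = 33999.932.

D ≈ 34,000 drums per year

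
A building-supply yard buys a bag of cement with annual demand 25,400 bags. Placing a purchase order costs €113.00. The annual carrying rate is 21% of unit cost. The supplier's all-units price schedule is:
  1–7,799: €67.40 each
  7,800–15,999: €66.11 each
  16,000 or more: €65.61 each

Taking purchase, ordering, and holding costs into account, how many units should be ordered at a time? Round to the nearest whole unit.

Q* ≈ 637 bags

Holding cost per unit per year at price C is H = 0.21·C.
Candidates are each tier's EOQ (if it falls in that tier) and each price-break quantity.
EOQ at €67.40 = 636.8 (feasible in tier 1): TC = 25,400×€67.40 + (25,400/636.8)×113 + (636.8/2)×0.21×€67.40 = €1,720,973.86.
EOQ at €66.11 = 643.0 < 7800, so use break Q=7800: TC = 25,400×€66.11 + (25,400/7800.0)×113 + (7800.0/2)×0.21×€66.11 = €1,733,706.06.
EOQ at €65.61 = 645.5 < 16000, so use break Q=16000: TC = 25,400×€65.61 + (25,400/16000.0)×113 + (16000.0/2)×0.21×€65.61 = €1,776,898.19.
Lowest total cost is €1,720,973.86 at Q = 636.8.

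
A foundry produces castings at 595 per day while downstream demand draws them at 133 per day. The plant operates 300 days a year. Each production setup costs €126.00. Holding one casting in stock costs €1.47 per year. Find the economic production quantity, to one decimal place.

Q* ≈ 2,968.0 castings

Annual demand D = 133 × 300 = 39,900.
Production build-up factor (1 − d/p) = 1 − 133/595 = 0.7765.
Q* = √(2DS / (H(1 − d/p))) = √(2 × 39,900 × 126 / (1.47 × 0.7765)).
= √(10,054,800 / 1.1414) ≈ 2968.011.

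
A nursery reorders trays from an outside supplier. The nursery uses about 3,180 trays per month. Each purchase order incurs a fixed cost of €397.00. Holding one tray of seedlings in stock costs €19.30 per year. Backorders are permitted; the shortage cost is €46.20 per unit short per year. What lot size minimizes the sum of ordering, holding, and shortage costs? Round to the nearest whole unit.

Q* ≈ 1,492 trays

Annual demand D = 3,180 × 12 = 38,160.
With planned backorders, Q* = √(2DS/H) · √((H+B)/B).
√(2DS/H) = √(2 × 38,160 × 397 / 19.3) = 1252.956.
√((H+B)/B) = √((19.3+46.2)/46.2) = 1.1907.
Q* ≈ 1491.885.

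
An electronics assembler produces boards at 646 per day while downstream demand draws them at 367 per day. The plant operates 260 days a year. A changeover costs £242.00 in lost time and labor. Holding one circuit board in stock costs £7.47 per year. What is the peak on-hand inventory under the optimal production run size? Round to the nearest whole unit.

I_max ≈ 1,634 boards

Annual demand D = 367 × 260 = 95,420.
Production build-up factor (1 − d/p) = 1 − 367/646 = 0.4319.
Q* = √(2DS / (H(1 − d/p))) = √(2 × 95,420 × 242 / (7.47 × 0.4319)).
= √(46,183,280 / 3.2262) ≈ 3783.522.
Maximum inventory = Q*(1 − d/p) = 3783.522 × 0.4319 ≈ 1634.060.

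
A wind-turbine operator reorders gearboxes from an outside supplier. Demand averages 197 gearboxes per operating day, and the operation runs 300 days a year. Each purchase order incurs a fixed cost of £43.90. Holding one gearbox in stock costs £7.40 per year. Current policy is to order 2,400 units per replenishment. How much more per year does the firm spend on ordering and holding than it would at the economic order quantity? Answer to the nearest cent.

Extra cost ≈ £3,764.39 per year

Annual demand D = 197 × 300 = 59,100.
EOQ = √(2DS/H) = √(2 × 59,100 × 43.9 / 7.4) ≈ 837.38.
Cost at Q* = (D/Q*)S + (Q*/2)H = √(2DSH) ≈ £6,196.65.
Cost at Q = 2,400: (59,100/2,400)×43.9 + (2,400/2)×7.4 = £1,081.04 + £8,880.00 = £9,961.04.
Excess = £9,961.04 − £6,196.65 = £3,764.39.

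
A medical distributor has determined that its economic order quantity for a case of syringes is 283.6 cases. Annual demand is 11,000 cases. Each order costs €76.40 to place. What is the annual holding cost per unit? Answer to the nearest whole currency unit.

Squaring Q* = √(2DS/H) gives Q*² = 2DS/H.
From Q* = √(2DS/H): H = 2DS / Q*² = 2 × 11,000 × 76.4 / 283.6² = 20.8979.

H ≈ €21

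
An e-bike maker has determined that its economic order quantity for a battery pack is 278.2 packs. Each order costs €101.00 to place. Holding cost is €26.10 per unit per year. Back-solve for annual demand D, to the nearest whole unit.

Squaring Q* = √(2DS/H) gives Q*² = 2DS/H.
From Q* = √(2DS/H): D = Q*²H / (2S) = 278.2² × 26.1 / (2 × 101) = 10000.078.

D ≈ 10,000 packs per year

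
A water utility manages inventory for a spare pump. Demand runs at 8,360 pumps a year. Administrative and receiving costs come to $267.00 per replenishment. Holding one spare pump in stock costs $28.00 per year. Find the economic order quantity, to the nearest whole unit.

Q* ≈ 399 pumps

EOQ = √(2DS / H) = √(2 × 8,360 × 267 / 28).
= √(4,464,240 / 28) = √159,437.1429 ≈ 399.296.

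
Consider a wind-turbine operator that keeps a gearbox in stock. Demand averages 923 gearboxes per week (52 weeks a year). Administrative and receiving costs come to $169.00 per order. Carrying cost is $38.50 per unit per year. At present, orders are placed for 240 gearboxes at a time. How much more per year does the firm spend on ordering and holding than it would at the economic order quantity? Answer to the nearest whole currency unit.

Extra cost ≈ $13,426 per year

Annual demand D = 923 × 52 = 47,996.
EOQ = √(2DS/H) = √(2 × 47,996 × 169 / 38.5) ≈ 649.13.
Cost at Q* = (D/Q*)S + (Q*/2)H = √(2DSH) ≈ $24,991.44.
Cost at Q = 240: (47,996/240)×169 + (240/2)×38.5 = $33,797.18 + $4,620.00 = $38,417.18.
Excess = $38,417.18 − $24,991.44 = $13,425.75.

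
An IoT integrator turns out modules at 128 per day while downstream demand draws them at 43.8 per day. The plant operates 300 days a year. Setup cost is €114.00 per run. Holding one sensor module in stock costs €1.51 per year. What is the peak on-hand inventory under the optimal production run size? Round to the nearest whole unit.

I_max ≈ 1,142 modules

Annual demand D = 43.8 × 300 = 13,140.
Production build-up factor (1 − d/p) = 1 − 43.8/128 = 0.6578.
Q* = √(2DS / (H(1 − d/p))) = √(2 × 13,140 × 114 / (1.51 × 0.6578)).
= √(2,995,920 / 0.9933) ≈ 1736.703.
Maximum inventory = Q*(1 − d/p) = 1736.703 × 0.6578 ≈ 1142.425.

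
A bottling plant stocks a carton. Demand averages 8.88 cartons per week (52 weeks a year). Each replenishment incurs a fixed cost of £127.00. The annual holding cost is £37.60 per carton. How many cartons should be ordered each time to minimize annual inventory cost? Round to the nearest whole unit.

Annual demand D = 8.88 × 52 = 461.76.
EOQ = √(2DS / H) = √(2 × 461.76 × 127 / 37.6).
= √(117,287.04 / 37.6) = √3,119.3362 ≈ 55.851.

Q* ≈ 56 cartons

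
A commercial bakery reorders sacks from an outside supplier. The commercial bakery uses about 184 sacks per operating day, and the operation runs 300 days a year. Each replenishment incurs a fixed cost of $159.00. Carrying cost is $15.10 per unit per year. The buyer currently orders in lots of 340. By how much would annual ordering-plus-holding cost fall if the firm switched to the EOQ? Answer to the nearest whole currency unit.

Annual demand D = 184 × 300 = 55,200.
EOQ = √(2DS/H) = √(2 × 55,200 × 159 / 15.1) ≈ 1078.19.
Cost at Q* = (D/Q*)S + (Q*/2)H = √(2DSH) ≈ $16,280.64.
Cost at Q = 340: (55,200/340)×159 + (340/2)×15.1 = $25,814.12 + $2,567.00 = $28,381.12.
Excess = $28,381.12 − $16,280.64 = $12,100.47.

Extra cost ≈ $12,100 per year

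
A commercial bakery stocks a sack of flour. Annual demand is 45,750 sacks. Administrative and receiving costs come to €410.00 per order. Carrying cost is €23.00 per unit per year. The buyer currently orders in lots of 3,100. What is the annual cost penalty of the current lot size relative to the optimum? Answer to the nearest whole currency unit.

Extra cost ≈ €12,327 per year

EOQ = √(2DS/H) = √(2 × 45,750 × 410 / 23) ≈ 1277.14.
Cost at Q* = (D/Q*)S + (Q*/2)H = √(2DSH) ≈ €29,374.22.
Cost at Q = 3,100: (45,750/3,100)×410 + (3,100/2)×23 = €6,050.81 + €35,650.00 = €41,700.81.
Excess = €41,700.81 − €29,374.22 = €12,326.58.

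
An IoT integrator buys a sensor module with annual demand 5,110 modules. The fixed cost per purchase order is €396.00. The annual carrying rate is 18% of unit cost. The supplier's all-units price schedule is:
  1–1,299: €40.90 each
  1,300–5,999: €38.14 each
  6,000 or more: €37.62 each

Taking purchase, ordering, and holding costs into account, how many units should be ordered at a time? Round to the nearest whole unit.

Q* ≈ 1,300 modules

Holding cost per unit per year at price C is H = 0.18·C.
For each price level, check whether its EOQ is feasible; otherwise the best quantity at that price is the breakpoint.
EOQ at €40.90 = 741.4 (feasible in tier 1): TC = 5,110×€40.90 + (5,110/741.4)×396 + (741.4/2)×0.18×€40.90 = €214,457.47.
EOQ at €38.14 = 767.8 < 1300, so use break Q=1300: TC = 5,110×€38.14 + (5,110/1300.0)×396 + (1300.0/2)×0.18×€38.14 = €200,914.36.
EOQ at €37.62 = 773.1 < 6000, so use break Q=6000: TC = 5,110×€37.62 + (5,110/6000.0)×396 + (6000.0/2)×0.18×€37.62 = €212,890.26.
Lowest total cost is €200,914.36 at Q = 1300.0.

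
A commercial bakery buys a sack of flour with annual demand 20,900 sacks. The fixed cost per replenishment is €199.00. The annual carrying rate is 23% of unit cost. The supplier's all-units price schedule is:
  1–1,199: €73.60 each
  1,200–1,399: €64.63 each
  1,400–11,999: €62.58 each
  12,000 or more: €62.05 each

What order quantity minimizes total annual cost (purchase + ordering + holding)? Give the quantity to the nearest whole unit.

Holding cost per unit per year at price C is H = 0.23·C.
Evaluate total cost at each tier's feasible EOQ or, if the EOQ is below the tier, at the tier's minimum quantity.
EOQ at €73.60 = 701.0 (feasible in tier 1): TC = 20,900×€73.60 + (20,900/701.0)×199 + (701.0/2)×0.23×€73.60 = €1,550,106.36.
EOQ at €64.63 = 748.1 < 1200, so use break Q=1200: TC = 20,900×€64.63 + (20,900/1200.0)×199 + (1200.0/2)×0.23×€64.63 = €1,363,151.86.
EOQ at €62.58 = 760.2 < 1400, so use break Q=1400: TC = 20,900×€62.58 + (20,900/1400.0)×199 + (1400.0/2)×0.23×€62.58 = €1,320,968.17.
EOQ at €62.05 = 763.4 < 12000, so use break Q=12000: TC = 20,900×€62.05 + (20,900/12000.0)×199 + (12000.0/2)×0.23×€62.05 = €1,382,820.59.
Lowest total cost is €1,320,968.17 at Q = 1400.0.

Q* ≈ 1,400 sacks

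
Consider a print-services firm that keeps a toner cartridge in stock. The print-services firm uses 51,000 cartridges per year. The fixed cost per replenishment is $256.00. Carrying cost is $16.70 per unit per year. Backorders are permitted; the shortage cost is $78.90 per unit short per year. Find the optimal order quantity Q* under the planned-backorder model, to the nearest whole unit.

With planned backorders, Q* = √(2DS/H) · √((H+B)/B).
√(2DS/H) = √(2 × 51,000 × 256 / 16.7) = 1250.437.
√((H+B)/B) = √((16.7+78.9)/78.9) = 1.1008.
Q* ≈ 1376.424.

Q* ≈ 1,376 cartridges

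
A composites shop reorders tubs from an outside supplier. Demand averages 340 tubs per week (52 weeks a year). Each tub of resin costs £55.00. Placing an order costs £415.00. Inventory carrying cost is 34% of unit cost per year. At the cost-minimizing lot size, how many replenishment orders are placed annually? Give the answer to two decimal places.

Annual demand D = 340 × 52 = 17,680.
Holding cost H = 0.34 × £55.00 = £18.7000 per unit per year.
Q* = √(2DS/H) = √(2 × 17,680 × 415 / 18.7) ≈ 885.85.
Orders per year = D / Q* = 17,680 / 885.85 ≈ 19.958.

N ≈ 19.96 orders per year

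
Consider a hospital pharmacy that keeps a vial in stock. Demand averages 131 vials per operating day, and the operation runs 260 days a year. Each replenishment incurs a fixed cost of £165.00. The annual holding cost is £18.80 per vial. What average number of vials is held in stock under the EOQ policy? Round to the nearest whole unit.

Annual demand D = 131 × 260 = 34,060.
Q* = √(2DS/H) = √(2 × 34,060 × 165 / 18.8) ≈ 773.22.
Average inventory = Q*/2 ≈ 773.22 / 2 = 386.608.

Average inventory ≈ 387 vials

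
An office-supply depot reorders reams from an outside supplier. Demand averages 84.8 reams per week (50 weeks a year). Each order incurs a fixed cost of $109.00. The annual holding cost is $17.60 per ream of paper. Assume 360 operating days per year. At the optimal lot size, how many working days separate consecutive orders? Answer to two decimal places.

T ≈ 19.46 days

Annual demand D = 84.8 × 50 = 4,240.
EOQ = √(2DS/H) = √(2 × 4,240 × 109 / 17.6) ≈ 229.17.
Cycle time = Q*/D × 360 = 229.17 / 4,240 × 360 ≈ 19.458 days.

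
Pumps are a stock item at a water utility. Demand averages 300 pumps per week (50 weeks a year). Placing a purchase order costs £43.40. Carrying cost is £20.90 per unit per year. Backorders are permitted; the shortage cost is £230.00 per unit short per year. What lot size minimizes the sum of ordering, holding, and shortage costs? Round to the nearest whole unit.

Q* ≈ 261 pumps

Annual demand D = 300 × 50 = 15,000.
With planned backorders, Q* = √(2DS/H) · √((H+B)/B).
√(2DS/H) = √(2 × 15,000 × 43.4 / 20.9) = 249.593.
√((H+B)/B) = √((20.9+230)/230) = 1.0444.
Q* ≈ 260.687.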